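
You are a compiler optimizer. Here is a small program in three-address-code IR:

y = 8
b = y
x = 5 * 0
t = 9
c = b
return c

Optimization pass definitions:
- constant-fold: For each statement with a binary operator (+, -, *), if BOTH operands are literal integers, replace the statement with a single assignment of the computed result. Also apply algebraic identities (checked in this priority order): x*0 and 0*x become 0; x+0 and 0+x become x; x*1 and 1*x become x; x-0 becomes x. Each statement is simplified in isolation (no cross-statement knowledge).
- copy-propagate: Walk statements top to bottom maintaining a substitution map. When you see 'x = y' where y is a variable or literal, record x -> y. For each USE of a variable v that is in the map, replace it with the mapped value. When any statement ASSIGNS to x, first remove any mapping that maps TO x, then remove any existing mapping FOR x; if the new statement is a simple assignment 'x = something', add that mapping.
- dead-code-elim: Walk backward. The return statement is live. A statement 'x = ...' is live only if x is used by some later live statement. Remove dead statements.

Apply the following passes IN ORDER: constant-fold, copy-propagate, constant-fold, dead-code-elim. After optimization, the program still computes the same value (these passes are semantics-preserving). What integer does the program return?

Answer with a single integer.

Answer: 8

Derivation:
Initial IR:
  y = 8
  b = y
  x = 5 * 0
  t = 9
  c = b
  return c
After constant-fold (6 stmts):
  y = 8
  b = y
  x = 0
  t = 9
  c = b
  return c
After copy-propagate (6 stmts):
  y = 8
  b = 8
  x = 0
  t = 9
  c = 8
  return 8
After constant-fold (6 stmts):
  y = 8
  b = 8
  x = 0
  t = 9
  c = 8
  return 8
After dead-code-elim (1 stmts):
  return 8
Evaluate:
  y = 8  =>  y = 8
  b = y  =>  b = 8
  x = 5 * 0  =>  x = 0
  t = 9  =>  t = 9
  c = b  =>  c = 8
  return c = 8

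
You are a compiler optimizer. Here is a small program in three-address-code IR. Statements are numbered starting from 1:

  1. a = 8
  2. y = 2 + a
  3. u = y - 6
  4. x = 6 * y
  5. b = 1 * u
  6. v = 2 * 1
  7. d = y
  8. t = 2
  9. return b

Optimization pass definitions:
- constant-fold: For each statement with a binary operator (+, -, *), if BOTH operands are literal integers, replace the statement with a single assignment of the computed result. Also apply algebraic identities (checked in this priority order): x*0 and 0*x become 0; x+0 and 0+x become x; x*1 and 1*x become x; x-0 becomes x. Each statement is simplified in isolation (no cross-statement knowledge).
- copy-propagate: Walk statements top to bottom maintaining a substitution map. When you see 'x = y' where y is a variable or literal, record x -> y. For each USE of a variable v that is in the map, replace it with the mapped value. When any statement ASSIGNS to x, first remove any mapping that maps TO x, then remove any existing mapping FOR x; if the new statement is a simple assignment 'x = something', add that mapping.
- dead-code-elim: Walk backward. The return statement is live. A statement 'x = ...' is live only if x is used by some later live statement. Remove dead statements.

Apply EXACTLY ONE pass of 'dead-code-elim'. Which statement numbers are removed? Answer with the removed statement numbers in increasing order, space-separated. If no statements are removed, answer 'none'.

Answer: 4 6 7 8

Derivation:
Backward liveness scan:
Stmt 1 'a = 8': KEEP (a is live); live-in = []
Stmt 2 'y = 2 + a': KEEP (y is live); live-in = ['a']
Stmt 3 'u = y - 6': KEEP (u is live); live-in = ['y']
Stmt 4 'x = 6 * y': DEAD (x not in live set ['u'])
Stmt 5 'b = 1 * u': KEEP (b is live); live-in = ['u']
Stmt 6 'v = 2 * 1': DEAD (v not in live set ['b'])
Stmt 7 'd = y': DEAD (d not in live set ['b'])
Stmt 8 't = 2': DEAD (t not in live set ['b'])
Stmt 9 'return b': KEEP (return); live-in = ['b']
Removed statement numbers: [4, 6, 7, 8]
Surviving IR:
  a = 8
  y = 2 + a
  u = y - 6
  b = 1 * u
  return b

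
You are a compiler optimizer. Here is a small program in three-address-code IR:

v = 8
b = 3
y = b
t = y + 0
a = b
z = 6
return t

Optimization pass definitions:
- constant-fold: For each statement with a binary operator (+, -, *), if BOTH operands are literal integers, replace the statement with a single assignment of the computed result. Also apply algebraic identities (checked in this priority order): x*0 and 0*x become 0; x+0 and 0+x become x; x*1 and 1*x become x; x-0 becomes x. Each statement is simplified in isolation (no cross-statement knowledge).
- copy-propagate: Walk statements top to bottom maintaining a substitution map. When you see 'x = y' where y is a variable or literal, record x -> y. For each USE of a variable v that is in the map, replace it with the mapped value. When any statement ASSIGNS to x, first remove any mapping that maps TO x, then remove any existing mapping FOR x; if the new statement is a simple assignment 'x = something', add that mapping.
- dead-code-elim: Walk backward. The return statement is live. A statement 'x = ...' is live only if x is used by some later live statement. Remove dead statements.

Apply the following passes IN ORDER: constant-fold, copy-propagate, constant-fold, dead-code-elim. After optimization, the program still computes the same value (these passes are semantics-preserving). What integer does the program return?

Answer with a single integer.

Initial IR:
  v = 8
  b = 3
  y = b
  t = y + 0
  a = b
  z = 6
  return t
After constant-fold (7 stmts):
  v = 8
  b = 3
  y = b
  t = y
  a = b
  z = 6
  return t
After copy-propagate (7 stmts):
  v = 8
  b = 3
  y = 3
  t = 3
  a = 3
  z = 6
  return 3
After constant-fold (7 stmts):
  v = 8
  b = 3
  y = 3
  t = 3
  a = 3
  z = 6
  return 3
After dead-code-elim (1 stmts):
  return 3
Evaluate:
  v = 8  =>  v = 8
  b = 3  =>  b = 3
  y = b  =>  y = 3
  t = y + 0  =>  t = 3
  a = b  =>  a = 3
  z = 6  =>  z = 6
  return t = 3

Answer: 3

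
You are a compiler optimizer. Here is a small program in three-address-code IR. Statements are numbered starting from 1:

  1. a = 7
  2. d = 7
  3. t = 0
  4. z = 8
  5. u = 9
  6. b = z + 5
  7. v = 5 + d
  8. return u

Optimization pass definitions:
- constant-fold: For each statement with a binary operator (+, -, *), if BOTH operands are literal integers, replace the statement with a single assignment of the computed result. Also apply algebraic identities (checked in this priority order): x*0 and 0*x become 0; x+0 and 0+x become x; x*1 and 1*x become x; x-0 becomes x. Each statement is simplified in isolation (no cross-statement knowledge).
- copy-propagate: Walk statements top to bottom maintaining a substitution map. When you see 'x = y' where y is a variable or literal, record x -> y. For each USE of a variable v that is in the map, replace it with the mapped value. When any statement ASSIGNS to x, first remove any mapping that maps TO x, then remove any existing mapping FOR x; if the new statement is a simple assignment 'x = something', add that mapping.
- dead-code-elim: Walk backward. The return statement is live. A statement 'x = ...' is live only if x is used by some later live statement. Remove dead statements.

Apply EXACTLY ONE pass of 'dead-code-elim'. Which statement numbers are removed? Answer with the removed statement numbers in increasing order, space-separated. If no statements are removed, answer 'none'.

Backward liveness scan:
Stmt 1 'a = 7': DEAD (a not in live set [])
Stmt 2 'd = 7': DEAD (d not in live set [])
Stmt 3 't = 0': DEAD (t not in live set [])
Stmt 4 'z = 8': DEAD (z not in live set [])
Stmt 5 'u = 9': KEEP (u is live); live-in = []
Stmt 6 'b = z + 5': DEAD (b not in live set ['u'])
Stmt 7 'v = 5 + d': DEAD (v not in live set ['u'])
Stmt 8 'return u': KEEP (return); live-in = ['u']
Removed statement numbers: [1, 2, 3, 4, 6, 7]
Surviving IR:
  u = 9
  return u

Answer: 1 2 3 4 6 7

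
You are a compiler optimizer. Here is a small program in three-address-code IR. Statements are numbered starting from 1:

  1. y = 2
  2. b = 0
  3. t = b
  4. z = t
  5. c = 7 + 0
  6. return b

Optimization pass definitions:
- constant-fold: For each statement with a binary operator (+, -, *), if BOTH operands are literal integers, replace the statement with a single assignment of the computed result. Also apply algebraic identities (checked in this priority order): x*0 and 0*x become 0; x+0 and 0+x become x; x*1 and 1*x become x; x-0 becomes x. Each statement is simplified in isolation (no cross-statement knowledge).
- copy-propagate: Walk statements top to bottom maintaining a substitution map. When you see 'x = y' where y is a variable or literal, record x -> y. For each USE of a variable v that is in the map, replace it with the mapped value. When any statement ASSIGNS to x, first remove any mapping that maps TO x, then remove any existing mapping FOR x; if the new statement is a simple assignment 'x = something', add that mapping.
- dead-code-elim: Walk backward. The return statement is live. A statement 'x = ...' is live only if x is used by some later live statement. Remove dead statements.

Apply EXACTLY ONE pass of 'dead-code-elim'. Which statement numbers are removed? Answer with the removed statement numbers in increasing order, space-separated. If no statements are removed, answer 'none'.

Answer: 1 3 4 5

Derivation:
Backward liveness scan:
Stmt 1 'y = 2': DEAD (y not in live set [])
Stmt 2 'b = 0': KEEP (b is live); live-in = []
Stmt 3 't = b': DEAD (t not in live set ['b'])
Stmt 4 'z = t': DEAD (z not in live set ['b'])
Stmt 5 'c = 7 + 0': DEAD (c not in live set ['b'])
Stmt 6 'return b': KEEP (return); live-in = ['b']
Removed statement numbers: [1, 3, 4, 5]
Surviving IR:
  b = 0
  return b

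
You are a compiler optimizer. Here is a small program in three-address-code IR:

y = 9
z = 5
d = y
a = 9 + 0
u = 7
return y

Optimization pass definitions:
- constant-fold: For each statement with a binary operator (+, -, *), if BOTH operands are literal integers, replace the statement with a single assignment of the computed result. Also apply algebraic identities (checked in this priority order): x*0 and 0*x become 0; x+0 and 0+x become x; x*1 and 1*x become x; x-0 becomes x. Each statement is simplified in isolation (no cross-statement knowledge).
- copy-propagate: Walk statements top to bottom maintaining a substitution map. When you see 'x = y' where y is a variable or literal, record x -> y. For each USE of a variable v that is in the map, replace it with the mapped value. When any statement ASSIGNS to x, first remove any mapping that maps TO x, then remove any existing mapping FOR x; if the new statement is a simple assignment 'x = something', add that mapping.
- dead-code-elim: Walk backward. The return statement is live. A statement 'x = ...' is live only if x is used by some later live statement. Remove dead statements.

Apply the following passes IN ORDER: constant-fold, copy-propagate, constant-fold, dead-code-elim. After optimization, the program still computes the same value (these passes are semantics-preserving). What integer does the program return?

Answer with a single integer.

Initial IR:
  y = 9
  z = 5
  d = y
  a = 9 + 0
  u = 7
  return y
After constant-fold (6 stmts):
  y = 9
  z = 5
  d = y
  a = 9
  u = 7
  return y
After copy-propagate (6 stmts):
  y = 9
  z = 5
  d = 9
  a = 9
  u = 7
  return 9
After constant-fold (6 stmts):
  y = 9
  z = 5
  d = 9
  a = 9
  u = 7
  return 9
After dead-code-elim (1 stmts):
  return 9
Evaluate:
  y = 9  =>  y = 9
  z = 5  =>  z = 5
  d = y  =>  d = 9
  a = 9 + 0  =>  a = 9
  u = 7  =>  u = 7
  return y = 9

Answer: 9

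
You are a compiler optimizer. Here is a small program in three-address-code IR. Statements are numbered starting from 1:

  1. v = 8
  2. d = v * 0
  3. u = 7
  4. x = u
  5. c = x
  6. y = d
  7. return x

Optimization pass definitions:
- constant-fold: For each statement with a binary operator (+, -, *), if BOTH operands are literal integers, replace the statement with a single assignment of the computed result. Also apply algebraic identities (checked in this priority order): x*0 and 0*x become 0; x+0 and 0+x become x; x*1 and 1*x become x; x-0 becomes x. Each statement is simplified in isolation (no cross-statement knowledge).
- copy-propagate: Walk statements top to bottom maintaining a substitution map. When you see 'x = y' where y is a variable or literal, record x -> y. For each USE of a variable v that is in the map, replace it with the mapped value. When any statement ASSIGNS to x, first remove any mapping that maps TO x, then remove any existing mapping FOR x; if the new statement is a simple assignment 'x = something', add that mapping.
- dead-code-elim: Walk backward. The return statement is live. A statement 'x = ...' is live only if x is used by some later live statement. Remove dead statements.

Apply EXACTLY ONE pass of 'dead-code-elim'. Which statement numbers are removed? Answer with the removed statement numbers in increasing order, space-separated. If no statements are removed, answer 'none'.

Answer: 1 2 5 6

Derivation:
Backward liveness scan:
Stmt 1 'v = 8': DEAD (v not in live set [])
Stmt 2 'd = v * 0': DEAD (d not in live set [])
Stmt 3 'u = 7': KEEP (u is live); live-in = []
Stmt 4 'x = u': KEEP (x is live); live-in = ['u']
Stmt 5 'c = x': DEAD (c not in live set ['x'])
Stmt 6 'y = d': DEAD (y not in live set ['x'])
Stmt 7 'return x': KEEP (return); live-in = ['x']
Removed statement numbers: [1, 2, 5, 6]
Surviving IR:
  u = 7
  x = u
  return x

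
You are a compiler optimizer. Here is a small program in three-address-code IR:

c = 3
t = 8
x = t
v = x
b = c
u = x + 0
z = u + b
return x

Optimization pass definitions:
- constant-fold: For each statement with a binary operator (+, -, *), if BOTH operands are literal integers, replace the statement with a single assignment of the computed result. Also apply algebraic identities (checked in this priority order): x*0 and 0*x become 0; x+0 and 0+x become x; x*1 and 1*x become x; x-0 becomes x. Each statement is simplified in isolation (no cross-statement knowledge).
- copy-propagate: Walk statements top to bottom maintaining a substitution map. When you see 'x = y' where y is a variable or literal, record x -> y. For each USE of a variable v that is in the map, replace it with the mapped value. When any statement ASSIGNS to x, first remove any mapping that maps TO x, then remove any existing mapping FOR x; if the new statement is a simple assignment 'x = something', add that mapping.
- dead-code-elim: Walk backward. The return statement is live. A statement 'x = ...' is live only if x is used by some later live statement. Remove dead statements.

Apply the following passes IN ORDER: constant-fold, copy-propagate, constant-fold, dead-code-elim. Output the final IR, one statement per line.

Answer: return 8

Derivation:
Initial IR:
  c = 3
  t = 8
  x = t
  v = x
  b = c
  u = x + 0
  z = u + b
  return x
After constant-fold (8 stmts):
  c = 3
  t = 8
  x = t
  v = x
  b = c
  u = x
  z = u + b
  return x
After copy-propagate (8 stmts):
  c = 3
  t = 8
  x = 8
  v = 8
  b = 3
  u = 8
  z = 8 + 3
  return 8
After constant-fold (8 stmts):
  c = 3
  t = 8
  x = 8
  v = 8
  b = 3
  u = 8
  z = 11
  return 8
After dead-code-elim (1 stmts):
  return 8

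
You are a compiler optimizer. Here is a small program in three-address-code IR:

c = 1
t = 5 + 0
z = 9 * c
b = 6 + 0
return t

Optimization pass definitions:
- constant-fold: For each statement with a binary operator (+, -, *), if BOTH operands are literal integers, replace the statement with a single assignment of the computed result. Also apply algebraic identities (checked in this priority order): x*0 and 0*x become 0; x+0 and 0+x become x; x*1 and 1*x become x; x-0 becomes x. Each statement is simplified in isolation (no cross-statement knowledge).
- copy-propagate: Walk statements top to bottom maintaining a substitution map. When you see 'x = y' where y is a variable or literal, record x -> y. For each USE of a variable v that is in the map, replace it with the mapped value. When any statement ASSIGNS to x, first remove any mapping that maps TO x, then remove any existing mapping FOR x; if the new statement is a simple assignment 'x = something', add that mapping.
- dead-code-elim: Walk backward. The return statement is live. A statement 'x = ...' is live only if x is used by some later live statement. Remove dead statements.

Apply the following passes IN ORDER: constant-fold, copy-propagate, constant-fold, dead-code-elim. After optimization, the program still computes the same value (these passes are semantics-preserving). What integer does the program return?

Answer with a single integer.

Initial IR:
  c = 1
  t = 5 + 0
  z = 9 * c
  b = 6 + 0
  return t
After constant-fold (5 stmts):
  c = 1
  t = 5
  z = 9 * c
  b = 6
  return t
After copy-propagate (5 stmts):
  c = 1
  t = 5
  z = 9 * 1
  b = 6
  return 5
After constant-fold (5 stmts):
  c = 1
  t = 5
  z = 9
  b = 6
  return 5
After dead-code-elim (1 stmts):
  return 5
Evaluate:
  c = 1  =>  c = 1
  t = 5 + 0  =>  t = 5
  z = 9 * c  =>  z = 9
  b = 6 + 0  =>  b = 6
  return t = 5

Answer: 5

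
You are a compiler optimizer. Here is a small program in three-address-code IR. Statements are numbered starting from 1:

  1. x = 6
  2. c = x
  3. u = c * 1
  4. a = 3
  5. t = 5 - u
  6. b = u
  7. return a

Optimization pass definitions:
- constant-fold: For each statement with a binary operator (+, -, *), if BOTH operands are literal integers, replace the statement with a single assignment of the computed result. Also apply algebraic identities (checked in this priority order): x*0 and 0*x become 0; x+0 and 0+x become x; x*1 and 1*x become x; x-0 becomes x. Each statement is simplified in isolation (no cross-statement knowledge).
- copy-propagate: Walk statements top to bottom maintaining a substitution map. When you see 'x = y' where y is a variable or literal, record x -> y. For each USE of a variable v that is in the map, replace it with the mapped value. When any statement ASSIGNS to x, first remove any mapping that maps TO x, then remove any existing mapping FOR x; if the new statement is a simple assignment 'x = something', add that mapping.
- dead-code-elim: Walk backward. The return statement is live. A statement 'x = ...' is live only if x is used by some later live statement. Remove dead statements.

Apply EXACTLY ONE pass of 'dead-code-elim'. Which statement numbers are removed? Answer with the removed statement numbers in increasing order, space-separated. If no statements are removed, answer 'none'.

Backward liveness scan:
Stmt 1 'x = 6': DEAD (x not in live set [])
Stmt 2 'c = x': DEAD (c not in live set [])
Stmt 3 'u = c * 1': DEAD (u not in live set [])
Stmt 4 'a = 3': KEEP (a is live); live-in = []
Stmt 5 't = 5 - u': DEAD (t not in live set ['a'])
Stmt 6 'b = u': DEAD (b not in live set ['a'])
Stmt 7 'return a': KEEP (return); live-in = ['a']
Removed statement numbers: [1, 2, 3, 5, 6]
Surviving IR:
  a = 3
  return a

Answer: 1 2 3 5 6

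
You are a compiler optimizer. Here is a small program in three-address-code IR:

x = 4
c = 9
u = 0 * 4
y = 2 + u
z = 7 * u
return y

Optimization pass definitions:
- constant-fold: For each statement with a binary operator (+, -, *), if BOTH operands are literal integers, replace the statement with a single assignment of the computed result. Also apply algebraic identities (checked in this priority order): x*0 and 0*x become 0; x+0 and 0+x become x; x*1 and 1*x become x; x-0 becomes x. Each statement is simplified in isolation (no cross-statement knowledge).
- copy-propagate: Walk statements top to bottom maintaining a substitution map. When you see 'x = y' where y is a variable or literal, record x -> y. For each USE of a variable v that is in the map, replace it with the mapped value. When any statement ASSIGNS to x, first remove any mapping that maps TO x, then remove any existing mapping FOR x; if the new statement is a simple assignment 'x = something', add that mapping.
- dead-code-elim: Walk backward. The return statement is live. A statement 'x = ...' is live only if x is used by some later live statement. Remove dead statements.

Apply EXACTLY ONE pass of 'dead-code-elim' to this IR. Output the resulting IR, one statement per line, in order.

Answer: u = 0 * 4
y = 2 + u
return y

Derivation:
Applying dead-code-elim statement-by-statement:
  [6] return y  -> KEEP (return); live=['y']
  [5] z = 7 * u  -> DEAD (z not live)
  [4] y = 2 + u  -> KEEP; live=['u']
  [3] u = 0 * 4  -> KEEP; live=[]
  [2] c = 9  -> DEAD (c not live)
  [1] x = 4  -> DEAD (x not live)
Result (3 stmts):
  u = 0 * 4
  y = 2 + u
  return y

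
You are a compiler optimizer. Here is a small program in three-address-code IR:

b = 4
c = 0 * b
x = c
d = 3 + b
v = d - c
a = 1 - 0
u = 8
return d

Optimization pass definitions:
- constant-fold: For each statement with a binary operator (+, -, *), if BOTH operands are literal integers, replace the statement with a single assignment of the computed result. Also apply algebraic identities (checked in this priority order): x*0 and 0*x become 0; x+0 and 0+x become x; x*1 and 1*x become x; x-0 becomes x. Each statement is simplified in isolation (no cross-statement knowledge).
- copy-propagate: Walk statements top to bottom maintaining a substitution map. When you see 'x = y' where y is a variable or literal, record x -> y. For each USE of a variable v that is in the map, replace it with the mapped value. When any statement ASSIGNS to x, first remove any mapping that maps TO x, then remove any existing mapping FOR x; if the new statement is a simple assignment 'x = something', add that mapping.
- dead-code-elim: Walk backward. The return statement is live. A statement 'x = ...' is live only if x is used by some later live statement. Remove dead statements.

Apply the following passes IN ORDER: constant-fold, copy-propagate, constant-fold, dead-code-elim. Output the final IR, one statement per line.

Initial IR:
  b = 4
  c = 0 * b
  x = c
  d = 3 + b
  v = d - c
  a = 1 - 0
  u = 8
  return d
After constant-fold (8 stmts):
  b = 4
  c = 0
  x = c
  d = 3 + b
  v = d - c
  a = 1
  u = 8
  return d
After copy-propagate (8 stmts):
  b = 4
  c = 0
  x = 0
  d = 3 + 4
  v = d - 0
  a = 1
  u = 8
  return d
After constant-fold (8 stmts):
  b = 4
  c = 0
  x = 0
  d = 7
  v = d
  a = 1
  u = 8
  return d
After dead-code-elim (2 stmts):
  d = 7
  return d

Answer: d = 7
return d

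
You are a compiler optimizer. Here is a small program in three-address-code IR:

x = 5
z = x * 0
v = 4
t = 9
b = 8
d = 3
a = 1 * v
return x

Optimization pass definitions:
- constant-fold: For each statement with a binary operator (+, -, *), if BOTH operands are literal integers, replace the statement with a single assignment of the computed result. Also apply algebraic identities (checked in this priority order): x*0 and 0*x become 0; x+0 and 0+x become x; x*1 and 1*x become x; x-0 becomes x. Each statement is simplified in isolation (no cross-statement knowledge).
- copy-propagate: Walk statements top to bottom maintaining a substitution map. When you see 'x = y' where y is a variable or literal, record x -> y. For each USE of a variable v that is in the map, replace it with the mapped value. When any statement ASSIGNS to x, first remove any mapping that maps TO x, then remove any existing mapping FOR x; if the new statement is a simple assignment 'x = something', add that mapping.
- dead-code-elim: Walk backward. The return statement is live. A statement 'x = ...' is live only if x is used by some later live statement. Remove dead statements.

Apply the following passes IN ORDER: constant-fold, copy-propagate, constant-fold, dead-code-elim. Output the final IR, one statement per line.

Initial IR:
  x = 5
  z = x * 0
  v = 4
  t = 9
  b = 8
  d = 3
  a = 1 * v
  return x
After constant-fold (8 stmts):
  x = 5
  z = 0
  v = 4
  t = 9
  b = 8
  d = 3
  a = v
  return x
After copy-propagate (8 stmts):
  x = 5
  z = 0
  v = 4
  t = 9
  b = 8
  d = 3
  a = 4
  return 5
After constant-fold (8 stmts):
  x = 5
  z = 0
  v = 4
  t = 9
  b = 8
  d = 3
  a = 4
  return 5
After dead-code-elim (1 stmts):
  return 5

Answer: return 5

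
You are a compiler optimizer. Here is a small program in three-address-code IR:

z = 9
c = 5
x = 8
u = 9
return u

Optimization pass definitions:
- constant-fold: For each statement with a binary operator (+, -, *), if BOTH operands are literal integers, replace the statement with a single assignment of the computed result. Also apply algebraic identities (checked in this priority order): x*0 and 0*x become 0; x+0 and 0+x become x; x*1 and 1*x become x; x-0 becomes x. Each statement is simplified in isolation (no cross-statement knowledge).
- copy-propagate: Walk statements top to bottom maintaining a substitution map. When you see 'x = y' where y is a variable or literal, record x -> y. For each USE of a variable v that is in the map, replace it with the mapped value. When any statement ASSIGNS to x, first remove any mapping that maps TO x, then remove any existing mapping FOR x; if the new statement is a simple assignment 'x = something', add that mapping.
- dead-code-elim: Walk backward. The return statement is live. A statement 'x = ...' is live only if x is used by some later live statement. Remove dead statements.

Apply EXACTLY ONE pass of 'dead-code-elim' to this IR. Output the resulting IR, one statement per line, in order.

Applying dead-code-elim statement-by-statement:
  [5] return u  -> KEEP (return); live=['u']
  [4] u = 9  -> KEEP; live=[]
  [3] x = 8  -> DEAD (x not live)
  [2] c = 5  -> DEAD (c not live)
  [1] z = 9  -> DEAD (z not live)
Result (2 stmts):
  u = 9
  return u

Answer: u = 9
return u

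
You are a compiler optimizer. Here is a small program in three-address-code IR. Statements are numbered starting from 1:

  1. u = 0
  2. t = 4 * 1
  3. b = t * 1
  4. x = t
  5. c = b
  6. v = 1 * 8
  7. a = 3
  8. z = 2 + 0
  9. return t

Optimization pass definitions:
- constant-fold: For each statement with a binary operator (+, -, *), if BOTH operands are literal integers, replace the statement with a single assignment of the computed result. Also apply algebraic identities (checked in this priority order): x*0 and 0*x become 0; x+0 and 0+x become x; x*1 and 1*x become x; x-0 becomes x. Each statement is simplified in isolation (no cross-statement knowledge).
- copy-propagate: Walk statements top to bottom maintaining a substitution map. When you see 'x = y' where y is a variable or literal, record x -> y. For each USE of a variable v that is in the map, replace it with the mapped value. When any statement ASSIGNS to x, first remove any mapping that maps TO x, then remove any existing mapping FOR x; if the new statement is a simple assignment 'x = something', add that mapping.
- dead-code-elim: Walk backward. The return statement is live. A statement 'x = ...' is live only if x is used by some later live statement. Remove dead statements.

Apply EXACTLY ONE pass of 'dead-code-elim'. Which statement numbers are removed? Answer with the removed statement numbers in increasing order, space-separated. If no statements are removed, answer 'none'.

Answer: 1 3 4 5 6 7 8

Derivation:
Backward liveness scan:
Stmt 1 'u = 0': DEAD (u not in live set [])
Stmt 2 't = 4 * 1': KEEP (t is live); live-in = []
Stmt 3 'b = t * 1': DEAD (b not in live set ['t'])
Stmt 4 'x = t': DEAD (x not in live set ['t'])
Stmt 5 'c = b': DEAD (c not in live set ['t'])
Stmt 6 'v = 1 * 8': DEAD (v not in live set ['t'])
Stmt 7 'a = 3': DEAD (a not in live set ['t'])
Stmt 8 'z = 2 + 0': DEAD (z not in live set ['t'])
Stmt 9 'return t': KEEP (return); live-in = ['t']
Removed statement numbers: [1, 3, 4, 5, 6, 7, 8]
Surviving IR:
  t = 4 * 1
  return t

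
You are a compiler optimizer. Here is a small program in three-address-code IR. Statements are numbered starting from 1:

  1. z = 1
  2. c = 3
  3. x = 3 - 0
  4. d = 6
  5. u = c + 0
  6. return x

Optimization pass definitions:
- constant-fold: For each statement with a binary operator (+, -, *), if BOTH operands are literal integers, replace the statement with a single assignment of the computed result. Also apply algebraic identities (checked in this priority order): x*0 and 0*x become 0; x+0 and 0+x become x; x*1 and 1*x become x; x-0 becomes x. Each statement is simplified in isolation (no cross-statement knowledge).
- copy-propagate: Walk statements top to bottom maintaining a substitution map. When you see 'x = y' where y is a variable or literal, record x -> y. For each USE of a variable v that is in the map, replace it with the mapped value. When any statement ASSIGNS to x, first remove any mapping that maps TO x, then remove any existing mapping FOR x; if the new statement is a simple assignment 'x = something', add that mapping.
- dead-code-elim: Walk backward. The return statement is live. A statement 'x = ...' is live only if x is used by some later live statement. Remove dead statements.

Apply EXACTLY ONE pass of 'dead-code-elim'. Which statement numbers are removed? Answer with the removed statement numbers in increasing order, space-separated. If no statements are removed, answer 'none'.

Answer: 1 2 4 5

Derivation:
Backward liveness scan:
Stmt 1 'z = 1': DEAD (z not in live set [])
Stmt 2 'c = 3': DEAD (c not in live set [])
Stmt 3 'x = 3 - 0': KEEP (x is live); live-in = []
Stmt 4 'd = 6': DEAD (d not in live set ['x'])
Stmt 5 'u = c + 0': DEAD (u not in live set ['x'])
Stmt 6 'return x': KEEP (return); live-in = ['x']
Removed statement numbers: [1, 2, 4, 5]
Surviving IR:
  x = 3 - 0
  return x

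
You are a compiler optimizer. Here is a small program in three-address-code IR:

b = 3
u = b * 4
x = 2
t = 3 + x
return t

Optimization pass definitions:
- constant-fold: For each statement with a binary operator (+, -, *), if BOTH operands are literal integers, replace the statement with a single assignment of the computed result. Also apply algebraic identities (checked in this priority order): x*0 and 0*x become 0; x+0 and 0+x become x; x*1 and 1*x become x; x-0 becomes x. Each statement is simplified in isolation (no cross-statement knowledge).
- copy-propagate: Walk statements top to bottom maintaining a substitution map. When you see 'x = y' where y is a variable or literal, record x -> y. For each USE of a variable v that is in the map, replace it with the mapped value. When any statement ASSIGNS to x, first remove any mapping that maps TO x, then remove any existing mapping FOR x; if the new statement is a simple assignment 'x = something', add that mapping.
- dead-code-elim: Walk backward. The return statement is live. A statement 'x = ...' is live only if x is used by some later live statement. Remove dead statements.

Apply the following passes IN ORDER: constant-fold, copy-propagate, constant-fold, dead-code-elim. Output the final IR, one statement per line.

Answer: t = 5
return t

Derivation:
Initial IR:
  b = 3
  u = b * 4
  x = 2
  t = 3 + x
  return t
After constant-fold (5 stmts):
  b = 3
  u = b * 4
  x = 2
  t = 3 + x
  return t
After copy-propagate (5 stmts):
  b = 3
  u = 3 * 4
  x = 2
  t = 3 + 2
  return t
After constant-fold (5 stmts):
  b = 3
  u = 12
  x = 2
  t = 5
  return t
After dead-code-elim (2 stmts):
  t = 5
  return t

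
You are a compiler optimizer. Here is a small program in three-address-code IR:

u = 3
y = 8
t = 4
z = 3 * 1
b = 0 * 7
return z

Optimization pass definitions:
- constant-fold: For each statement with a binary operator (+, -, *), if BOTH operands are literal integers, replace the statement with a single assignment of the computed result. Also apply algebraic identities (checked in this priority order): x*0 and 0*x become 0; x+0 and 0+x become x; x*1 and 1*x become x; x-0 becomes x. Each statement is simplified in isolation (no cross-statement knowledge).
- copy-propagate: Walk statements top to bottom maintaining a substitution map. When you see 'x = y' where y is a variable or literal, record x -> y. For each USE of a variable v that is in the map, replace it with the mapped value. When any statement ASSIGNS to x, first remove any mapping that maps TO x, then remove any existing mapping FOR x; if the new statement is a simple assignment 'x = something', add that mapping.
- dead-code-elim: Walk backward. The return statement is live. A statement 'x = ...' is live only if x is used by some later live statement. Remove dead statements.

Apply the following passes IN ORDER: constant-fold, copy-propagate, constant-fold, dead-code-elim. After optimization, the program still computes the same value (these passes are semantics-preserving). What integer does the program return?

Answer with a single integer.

Answer: 3

Derivation:
Initial IR:
  u = 3
  y = 8
  t = 4
  z = 3 * 1
  b = 0 * 7
  return z
After constant-fold (6 stmts):
  u = 3
  y = 8
  t = 4
  z = 3
  b = 0
  return z
After copy-propagate (6 stmts):
  u = 3
  y = 8
  t = 4
  z = 3
  b = 0
  return 3
After constant-fold (6 stmts):
  u = 3
  y = 8
  t = 4
  z = 3
  b = 0
  return 3
After dead-code-elim (1 stmts):
  return 3
Evaluate:
  u = 3  =>  u = 3
  y = 8  =>  y = 8
  t = 4  =>  t = 4
  z = 3 * 1  =>  z = 3
  b = 0 * 7  =>  b = 0
  return z = 3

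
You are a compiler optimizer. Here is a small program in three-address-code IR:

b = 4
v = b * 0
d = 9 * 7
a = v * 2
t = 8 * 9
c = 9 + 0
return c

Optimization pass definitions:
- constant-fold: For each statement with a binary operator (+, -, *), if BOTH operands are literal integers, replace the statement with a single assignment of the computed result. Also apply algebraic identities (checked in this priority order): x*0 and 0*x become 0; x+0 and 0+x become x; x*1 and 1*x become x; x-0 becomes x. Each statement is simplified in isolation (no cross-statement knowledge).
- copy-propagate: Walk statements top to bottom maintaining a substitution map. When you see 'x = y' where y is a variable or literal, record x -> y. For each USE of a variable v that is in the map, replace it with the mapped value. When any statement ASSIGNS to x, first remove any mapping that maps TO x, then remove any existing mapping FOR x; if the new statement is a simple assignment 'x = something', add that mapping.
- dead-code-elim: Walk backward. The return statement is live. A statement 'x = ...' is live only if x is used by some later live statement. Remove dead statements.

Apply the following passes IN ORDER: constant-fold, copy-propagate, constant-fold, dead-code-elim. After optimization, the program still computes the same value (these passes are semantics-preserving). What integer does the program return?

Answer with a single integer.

Answer: 9

Derivation:
Initial IR:
  b = 4
  v = b * 0
  d = 9 * 7
  a = v * 2
  t = 8 * 9
  c = 9 + 0
  return c
After constant-fold (7 stmts):
  b = 4
  v = 0
  d = 63
  a = v * 2
  t = 72
  c = 9
  return c
After copy-propagate (7 stmts):
  b = 4
  v = 0
  d = 63
  a = 0 * 2
  t = 72
  c = 9
  return 9
After constant-fold (7 stmts):
  b = 4
  v = 0
  d = 63
  a = 0
  t = 72
  c = 9
  return 9
After dead-code-elim (1 stmts):
  return 9
Evaluate:
  b = 4  =>  b = 4
  v = b * 0  =>  v = 0
  d = 9 * 7  =>  d = 63
  a = v * 2  =>  a = 0
  t = 8 * 9  =>  t = 72
  c = 9 + 0  =>  c = 9
  return c = 9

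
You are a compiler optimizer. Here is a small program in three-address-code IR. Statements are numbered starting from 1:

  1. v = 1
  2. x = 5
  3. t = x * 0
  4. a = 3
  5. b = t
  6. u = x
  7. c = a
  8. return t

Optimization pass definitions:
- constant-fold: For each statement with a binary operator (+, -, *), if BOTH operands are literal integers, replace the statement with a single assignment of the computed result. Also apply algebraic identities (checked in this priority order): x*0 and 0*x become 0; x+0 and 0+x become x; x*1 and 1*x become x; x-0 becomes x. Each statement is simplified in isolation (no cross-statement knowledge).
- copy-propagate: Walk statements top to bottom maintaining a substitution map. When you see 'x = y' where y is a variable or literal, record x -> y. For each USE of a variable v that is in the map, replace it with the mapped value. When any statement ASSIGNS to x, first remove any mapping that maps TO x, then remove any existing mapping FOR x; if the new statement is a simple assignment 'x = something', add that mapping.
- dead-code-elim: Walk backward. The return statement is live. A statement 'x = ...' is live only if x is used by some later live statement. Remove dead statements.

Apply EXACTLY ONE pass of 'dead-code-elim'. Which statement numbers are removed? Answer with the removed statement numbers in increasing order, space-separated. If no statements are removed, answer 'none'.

Answer: 1 4 5 6 7

Derivation:
Backward liveness scan:
Stmt 1 'v = 1': DEAD (v not in live set [])
Stmt 2 'x = 5': KEEP (x is live); live-in = []
Stmt 3 't = x * 0': KEEP (t is live); live-in = ['x']
Stmt 4 'a = 3': DEAD (a not in live set ['t'])
Stmt 5 'b = t': DEAD (b not in live set ['t'])
Stmt 6 'u = x': DEAD (u not in live set ['t'])
Stmt 7 'c = a': DEAD (c not in live set ['t'])
Stmt 8 'return t': KEEP (return); live-in = ['t']
Removed statement numbers: [1, 4, 5, 6, 7]
Surviving IR:
  x = 5
  t = x * 0
  return t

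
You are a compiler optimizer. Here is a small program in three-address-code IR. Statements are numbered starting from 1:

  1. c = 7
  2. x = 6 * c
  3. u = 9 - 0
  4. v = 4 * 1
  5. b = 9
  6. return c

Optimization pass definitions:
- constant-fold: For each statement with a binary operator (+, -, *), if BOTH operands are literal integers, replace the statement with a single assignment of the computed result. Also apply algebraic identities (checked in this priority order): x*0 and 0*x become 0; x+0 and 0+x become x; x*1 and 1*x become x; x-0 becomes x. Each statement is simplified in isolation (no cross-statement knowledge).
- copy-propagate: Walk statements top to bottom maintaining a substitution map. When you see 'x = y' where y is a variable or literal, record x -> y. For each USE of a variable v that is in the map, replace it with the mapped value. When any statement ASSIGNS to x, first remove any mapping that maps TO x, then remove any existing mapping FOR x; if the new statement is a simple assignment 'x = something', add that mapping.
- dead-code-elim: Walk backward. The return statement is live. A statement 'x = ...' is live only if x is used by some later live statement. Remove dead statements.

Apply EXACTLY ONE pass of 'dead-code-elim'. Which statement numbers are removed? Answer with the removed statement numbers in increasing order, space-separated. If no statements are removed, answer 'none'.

Answer: 2 3 4 5

Derivation:
Backward liveness scan:
Stmt 1 'c = 7': KEEP (c is live); live-in = []
Stmt 2 'x = 6 * c': DEAD (x not in live set ['c'])
Stmt 3 'u = 9 - 0': DEAD (u not in live set ['c'])
Stmt 4 'v = 4 * 1': DEAD (v not in live set ['c'])
Stmt 5 'b = 9': DEAD (b not in live set ['c'])
Stmt 6 'return c': KEEP (return); live-in = ['c']
Removed statement numbers: [2, 3, 4, 5]
Surviving IR:
  c = 7
  return c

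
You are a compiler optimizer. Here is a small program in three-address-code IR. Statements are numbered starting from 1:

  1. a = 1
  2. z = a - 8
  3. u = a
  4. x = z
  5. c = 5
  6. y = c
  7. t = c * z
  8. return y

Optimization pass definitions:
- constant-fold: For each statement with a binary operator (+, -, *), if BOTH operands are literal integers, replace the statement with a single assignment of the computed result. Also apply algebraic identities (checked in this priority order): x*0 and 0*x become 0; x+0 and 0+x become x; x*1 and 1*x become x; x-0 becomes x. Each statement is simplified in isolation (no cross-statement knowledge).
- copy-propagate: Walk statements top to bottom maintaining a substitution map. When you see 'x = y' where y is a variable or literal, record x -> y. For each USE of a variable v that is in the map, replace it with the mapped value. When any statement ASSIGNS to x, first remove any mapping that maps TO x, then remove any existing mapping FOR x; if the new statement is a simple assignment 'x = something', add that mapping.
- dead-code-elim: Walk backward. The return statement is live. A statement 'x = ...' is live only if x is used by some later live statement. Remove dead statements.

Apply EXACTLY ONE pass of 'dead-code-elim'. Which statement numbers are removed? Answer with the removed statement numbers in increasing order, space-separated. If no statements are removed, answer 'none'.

Answer: 1 2 3 4 7

Derivation:
Backward liveness scan:
Stmt 1 'a = 1': DEAD (a not in live set [])
Stmt 2 'z = a - 8': DEAD (z not in live set [])
Stmt 3 'u = a': DEAD (u not in live set [])
Stmt 4 'x = z': DEAD (x not in live set [])
Stmt 5 'c = 5': KEEP (c is live); live-in = []
Stmt 6 'y = c': KEEP (y is live); live-in = ['c']
Stmt 7 't = c * z': DEAD (t not in live set ['y'])
Stmt 8 'return y': KEEP (return); live-in = ['y']
Removed statement numbers: [1, 2, 3, 4, 7]
Surviving IR:
  c = 5
  y = c
  return y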